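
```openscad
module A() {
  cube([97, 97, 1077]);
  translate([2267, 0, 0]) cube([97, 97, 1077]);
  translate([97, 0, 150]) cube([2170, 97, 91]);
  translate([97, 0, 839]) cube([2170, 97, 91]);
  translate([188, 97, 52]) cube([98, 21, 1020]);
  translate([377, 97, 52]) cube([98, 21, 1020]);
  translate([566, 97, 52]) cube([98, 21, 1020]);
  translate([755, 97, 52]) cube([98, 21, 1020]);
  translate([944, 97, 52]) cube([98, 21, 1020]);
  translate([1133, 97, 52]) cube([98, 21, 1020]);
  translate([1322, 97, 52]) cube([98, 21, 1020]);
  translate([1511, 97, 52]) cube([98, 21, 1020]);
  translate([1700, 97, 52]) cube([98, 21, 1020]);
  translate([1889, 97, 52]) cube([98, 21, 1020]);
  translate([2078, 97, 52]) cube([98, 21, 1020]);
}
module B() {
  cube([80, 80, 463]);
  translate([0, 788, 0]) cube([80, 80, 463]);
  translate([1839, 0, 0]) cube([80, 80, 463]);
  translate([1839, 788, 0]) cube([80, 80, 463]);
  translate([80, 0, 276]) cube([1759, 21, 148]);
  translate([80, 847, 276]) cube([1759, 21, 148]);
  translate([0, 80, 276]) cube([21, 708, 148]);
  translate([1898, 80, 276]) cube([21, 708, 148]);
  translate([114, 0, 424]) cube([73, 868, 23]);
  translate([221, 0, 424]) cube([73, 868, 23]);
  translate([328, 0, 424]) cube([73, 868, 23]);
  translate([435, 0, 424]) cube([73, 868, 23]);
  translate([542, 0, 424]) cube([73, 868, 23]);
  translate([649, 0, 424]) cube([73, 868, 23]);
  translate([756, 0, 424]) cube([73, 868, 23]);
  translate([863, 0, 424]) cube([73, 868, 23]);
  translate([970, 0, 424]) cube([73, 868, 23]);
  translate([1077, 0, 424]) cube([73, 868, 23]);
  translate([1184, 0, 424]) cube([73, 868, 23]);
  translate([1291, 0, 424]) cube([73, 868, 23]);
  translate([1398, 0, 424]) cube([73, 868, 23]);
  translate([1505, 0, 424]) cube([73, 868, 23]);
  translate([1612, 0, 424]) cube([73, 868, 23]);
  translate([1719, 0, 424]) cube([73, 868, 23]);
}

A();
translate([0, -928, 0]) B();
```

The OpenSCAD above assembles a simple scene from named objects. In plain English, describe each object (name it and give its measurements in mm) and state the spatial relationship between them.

A is a fence section. Two 97×97 mm posts, 1077 mm tall, stand on the floor with a clear span of 2170 mm between their inner faces. Two horizontal rails of 97×91 mm section span the gap between the posts with their undersides at z = 150 mm and z = 839 mm, flush with the posts' −y face. 11 pickets, each 98 mm wide, 21 mm thick and 1020 mm tall, are fixed to the +y face of the rails with their bottoms at z = 52 mm, evenly spaced across the span with equal gaps (rounded down to the nearest mm) at the −x end and between each pair — any rounding remainder accumulates at the +x end.

B is a bed frame 1919 mm long (x) by 868 mm wide (y). Four 80×80 mm corner posts, 463 mm tall, at the corners of the footprint. Four rails of 21 mm thickness and 148 mm height run between adjacent posts with their undersides at z = 276 mm, their outer faces flush with the outside of the frame (the two x-running rails run between the posts' inner faces; the two y-running rails run between the posts' inner faces). 16 slats, each 73 mm wide (x) and 23 mm thick, lie across the top of the two x-running rails, running the full 868 mm width of the frame in y; the slats are evenly spaced along x between the inner faces of the end posts with equal gaps (rounded down to the nearest mm) at the −x end and between each pair — any rounding remainder accumulates at the +x end.

The bed frame is on the floor beside the fence section on its −y side.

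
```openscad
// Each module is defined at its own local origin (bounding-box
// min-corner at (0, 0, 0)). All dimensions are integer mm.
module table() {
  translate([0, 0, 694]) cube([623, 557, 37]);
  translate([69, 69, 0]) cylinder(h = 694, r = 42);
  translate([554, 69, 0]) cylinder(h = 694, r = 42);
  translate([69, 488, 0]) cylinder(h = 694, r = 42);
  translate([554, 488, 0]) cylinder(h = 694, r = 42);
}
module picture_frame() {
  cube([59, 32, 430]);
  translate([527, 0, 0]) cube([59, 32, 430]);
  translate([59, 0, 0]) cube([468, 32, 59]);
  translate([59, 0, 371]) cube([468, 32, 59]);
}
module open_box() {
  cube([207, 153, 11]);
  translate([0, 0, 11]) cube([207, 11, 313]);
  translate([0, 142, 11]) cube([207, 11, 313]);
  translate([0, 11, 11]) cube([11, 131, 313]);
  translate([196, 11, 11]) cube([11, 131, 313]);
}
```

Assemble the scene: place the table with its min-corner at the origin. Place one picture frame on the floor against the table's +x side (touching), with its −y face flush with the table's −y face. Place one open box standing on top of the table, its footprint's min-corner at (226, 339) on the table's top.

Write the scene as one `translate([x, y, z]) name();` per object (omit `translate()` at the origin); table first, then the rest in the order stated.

table();
translate([623, 0, 0]) picture_frame();
translate([226, 339, 731]) open_box();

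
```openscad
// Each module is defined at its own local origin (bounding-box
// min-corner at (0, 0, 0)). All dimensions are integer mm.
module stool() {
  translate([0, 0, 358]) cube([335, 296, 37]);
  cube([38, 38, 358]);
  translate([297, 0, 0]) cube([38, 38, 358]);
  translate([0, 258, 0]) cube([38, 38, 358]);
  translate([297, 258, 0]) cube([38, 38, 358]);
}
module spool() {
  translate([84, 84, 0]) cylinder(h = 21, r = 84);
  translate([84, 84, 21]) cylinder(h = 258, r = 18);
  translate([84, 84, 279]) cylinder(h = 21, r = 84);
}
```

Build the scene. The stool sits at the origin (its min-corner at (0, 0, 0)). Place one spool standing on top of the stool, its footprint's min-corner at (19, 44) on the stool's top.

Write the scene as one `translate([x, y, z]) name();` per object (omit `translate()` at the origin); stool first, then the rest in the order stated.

stool();
translate([19, 44, 395]) spool();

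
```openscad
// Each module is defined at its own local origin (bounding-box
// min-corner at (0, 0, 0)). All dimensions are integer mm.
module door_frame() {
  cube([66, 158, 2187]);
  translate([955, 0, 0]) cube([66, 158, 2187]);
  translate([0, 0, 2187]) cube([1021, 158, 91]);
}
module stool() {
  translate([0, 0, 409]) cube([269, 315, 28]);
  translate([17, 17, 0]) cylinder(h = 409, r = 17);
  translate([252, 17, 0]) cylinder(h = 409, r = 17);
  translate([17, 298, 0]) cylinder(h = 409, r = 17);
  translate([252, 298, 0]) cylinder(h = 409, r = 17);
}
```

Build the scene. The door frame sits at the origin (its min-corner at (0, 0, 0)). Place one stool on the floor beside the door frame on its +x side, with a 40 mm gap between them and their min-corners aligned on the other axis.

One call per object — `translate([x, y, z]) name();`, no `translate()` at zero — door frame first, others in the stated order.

door_frame();
translate([1061, 0, 0]) stool();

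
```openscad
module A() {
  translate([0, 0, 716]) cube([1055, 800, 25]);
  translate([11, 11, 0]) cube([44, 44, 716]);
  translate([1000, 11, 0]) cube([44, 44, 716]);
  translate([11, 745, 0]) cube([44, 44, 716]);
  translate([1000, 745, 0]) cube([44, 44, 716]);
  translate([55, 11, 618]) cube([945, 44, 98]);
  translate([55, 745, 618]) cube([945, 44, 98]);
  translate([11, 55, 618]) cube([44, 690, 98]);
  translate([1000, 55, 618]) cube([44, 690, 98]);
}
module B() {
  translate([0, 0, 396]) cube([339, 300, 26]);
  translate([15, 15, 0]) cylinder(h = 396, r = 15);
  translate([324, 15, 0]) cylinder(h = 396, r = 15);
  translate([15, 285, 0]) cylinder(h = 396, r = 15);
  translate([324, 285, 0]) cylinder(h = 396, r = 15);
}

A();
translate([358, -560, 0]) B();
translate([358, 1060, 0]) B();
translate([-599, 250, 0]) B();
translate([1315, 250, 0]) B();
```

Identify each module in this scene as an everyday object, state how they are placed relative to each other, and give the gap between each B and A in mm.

A is a table. B is a stool. Four stools sit around the table at the −y, +y, −x, +x sides. The gap between each stool and the table is 260 mm.

Each stool's nearest face is 260 mm from the table's bounding box.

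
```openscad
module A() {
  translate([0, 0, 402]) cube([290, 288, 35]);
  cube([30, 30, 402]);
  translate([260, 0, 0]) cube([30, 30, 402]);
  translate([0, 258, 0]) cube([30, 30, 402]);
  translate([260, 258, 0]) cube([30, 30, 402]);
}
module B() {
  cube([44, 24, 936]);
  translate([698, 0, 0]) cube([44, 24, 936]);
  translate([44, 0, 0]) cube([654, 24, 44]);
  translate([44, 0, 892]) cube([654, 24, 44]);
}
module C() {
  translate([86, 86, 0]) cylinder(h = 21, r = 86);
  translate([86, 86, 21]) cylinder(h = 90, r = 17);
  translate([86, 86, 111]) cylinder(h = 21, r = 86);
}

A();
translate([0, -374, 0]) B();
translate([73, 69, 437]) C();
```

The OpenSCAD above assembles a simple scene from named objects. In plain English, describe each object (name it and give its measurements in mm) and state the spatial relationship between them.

A is a simple wooden stool: a rectangular seat 290 mm (x) by 288 mm (y), 35 mm thick, top face at z = 437 mm, on four square legs, each 30×30 mm in cross-section. The legs rest on z = 0, each flush with a corner of the seat.

B is a picture frame with a 654×848 mm rectangular opening (x by z) and a uniform 44 mm border on every side. Frame depth is 24 mm along y. It is built from two vertical stiles running the full outside height and two horizontal rails spanning the gap between the stiles.

C is a spool: two coaxial disc flanges of radius 86 mm and thickness 21 mm, joined by a core cylinder of radius 17 mm and height 90 mm. The lower flange rests on z = 0 and the three cylinders share a vertical axis.

The picture frame is on the floor beside the stool on its −y side. The spool is on top of the stool.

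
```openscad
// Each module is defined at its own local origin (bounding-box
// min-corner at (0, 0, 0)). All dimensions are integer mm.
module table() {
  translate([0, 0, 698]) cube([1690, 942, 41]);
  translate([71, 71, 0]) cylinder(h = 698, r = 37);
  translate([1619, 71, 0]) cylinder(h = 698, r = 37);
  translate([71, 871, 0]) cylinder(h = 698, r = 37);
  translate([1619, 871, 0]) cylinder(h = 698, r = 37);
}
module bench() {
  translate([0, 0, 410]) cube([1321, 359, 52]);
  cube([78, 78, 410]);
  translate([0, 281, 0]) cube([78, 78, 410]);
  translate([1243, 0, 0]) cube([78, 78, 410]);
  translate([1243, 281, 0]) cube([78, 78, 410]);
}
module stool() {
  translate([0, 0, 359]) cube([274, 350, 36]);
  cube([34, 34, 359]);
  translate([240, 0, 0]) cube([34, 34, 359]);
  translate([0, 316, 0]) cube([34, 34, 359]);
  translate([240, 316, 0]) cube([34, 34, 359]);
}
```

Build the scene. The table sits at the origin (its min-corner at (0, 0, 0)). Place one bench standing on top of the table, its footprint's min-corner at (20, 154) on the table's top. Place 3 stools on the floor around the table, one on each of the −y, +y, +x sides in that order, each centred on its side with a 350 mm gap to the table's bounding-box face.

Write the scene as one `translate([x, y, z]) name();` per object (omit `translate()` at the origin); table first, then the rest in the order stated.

table();
translate([20, 154, 739]) bench();
translate([708, -700, 0]) stool();
translate([708, 1292, 0]) stool();
translate([2040, 296, 0]) stool();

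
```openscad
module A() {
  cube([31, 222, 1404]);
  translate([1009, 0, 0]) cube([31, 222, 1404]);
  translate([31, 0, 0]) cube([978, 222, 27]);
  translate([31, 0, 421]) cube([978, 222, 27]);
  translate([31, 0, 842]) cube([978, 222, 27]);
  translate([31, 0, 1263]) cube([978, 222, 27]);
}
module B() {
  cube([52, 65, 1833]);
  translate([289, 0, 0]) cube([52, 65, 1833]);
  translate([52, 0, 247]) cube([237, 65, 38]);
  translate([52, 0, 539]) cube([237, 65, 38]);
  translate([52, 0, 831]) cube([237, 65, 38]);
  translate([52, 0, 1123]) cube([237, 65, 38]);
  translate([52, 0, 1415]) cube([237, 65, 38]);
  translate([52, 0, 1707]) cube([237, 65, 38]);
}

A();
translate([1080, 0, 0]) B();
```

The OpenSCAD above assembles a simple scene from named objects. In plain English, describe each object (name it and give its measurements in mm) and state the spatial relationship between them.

A is an open bookshelf. Two side panels, each 31 mm thick, 222 mm deep and 1404 mm tall, stand 1040 mm apart (outside-to-outside). Between them sit 4 shelves, each 27 mm thick and 222 mm deep, spanning the full gap between the sides. The bottom shelf rests on the floor (its underside at z = 0) and the clear gap between one shelf's top and the next shelf's underside is 394 mm.

B is a wooden ladder with two side rails of 52×65 mm section and 1833 mm height, set 341 mm apart overall. Between them run 6 rectangular rungs (65 mm deep, 38 mm thick), front faces flush with the rails' −y face. The bottom of the first rung is 247 mm above the floor and each subsequent rung is 292 mm higher than the one below.

The ladder is on the floor beside the bookshelf on its +x side.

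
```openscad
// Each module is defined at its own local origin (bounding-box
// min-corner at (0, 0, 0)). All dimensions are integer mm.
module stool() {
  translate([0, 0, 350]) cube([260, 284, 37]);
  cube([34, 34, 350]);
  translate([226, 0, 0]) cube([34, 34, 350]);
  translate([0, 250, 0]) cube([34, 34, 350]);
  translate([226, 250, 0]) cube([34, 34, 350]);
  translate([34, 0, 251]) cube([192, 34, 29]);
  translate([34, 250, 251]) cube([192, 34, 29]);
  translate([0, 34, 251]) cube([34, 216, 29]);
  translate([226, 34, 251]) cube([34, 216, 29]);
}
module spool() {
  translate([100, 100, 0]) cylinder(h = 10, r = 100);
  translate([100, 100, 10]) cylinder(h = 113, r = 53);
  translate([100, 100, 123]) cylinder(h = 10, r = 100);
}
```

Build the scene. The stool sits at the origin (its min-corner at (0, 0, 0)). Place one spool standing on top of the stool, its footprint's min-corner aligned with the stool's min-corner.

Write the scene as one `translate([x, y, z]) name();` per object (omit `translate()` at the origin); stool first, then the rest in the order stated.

stool();
translate([0, 0, 387]) spool();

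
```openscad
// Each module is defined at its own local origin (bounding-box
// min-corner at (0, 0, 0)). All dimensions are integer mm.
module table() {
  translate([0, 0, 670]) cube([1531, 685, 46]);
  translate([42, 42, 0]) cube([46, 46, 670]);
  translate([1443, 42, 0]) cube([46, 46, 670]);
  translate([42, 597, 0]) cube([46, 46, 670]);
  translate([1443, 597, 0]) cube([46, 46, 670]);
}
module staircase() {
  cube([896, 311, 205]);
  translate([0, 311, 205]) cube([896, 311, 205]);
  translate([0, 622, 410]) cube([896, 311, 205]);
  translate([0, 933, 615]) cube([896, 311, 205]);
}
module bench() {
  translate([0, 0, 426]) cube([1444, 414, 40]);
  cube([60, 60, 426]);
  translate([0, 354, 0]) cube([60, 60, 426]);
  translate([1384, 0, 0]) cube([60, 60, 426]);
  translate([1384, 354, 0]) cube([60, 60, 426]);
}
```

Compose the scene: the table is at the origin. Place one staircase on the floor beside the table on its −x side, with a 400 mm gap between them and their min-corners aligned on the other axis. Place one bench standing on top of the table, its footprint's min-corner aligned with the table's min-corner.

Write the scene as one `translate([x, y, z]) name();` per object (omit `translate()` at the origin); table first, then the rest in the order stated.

table();
translate([-1296, 0, 0]) staircase();
translate([0, 0, 716]) bench();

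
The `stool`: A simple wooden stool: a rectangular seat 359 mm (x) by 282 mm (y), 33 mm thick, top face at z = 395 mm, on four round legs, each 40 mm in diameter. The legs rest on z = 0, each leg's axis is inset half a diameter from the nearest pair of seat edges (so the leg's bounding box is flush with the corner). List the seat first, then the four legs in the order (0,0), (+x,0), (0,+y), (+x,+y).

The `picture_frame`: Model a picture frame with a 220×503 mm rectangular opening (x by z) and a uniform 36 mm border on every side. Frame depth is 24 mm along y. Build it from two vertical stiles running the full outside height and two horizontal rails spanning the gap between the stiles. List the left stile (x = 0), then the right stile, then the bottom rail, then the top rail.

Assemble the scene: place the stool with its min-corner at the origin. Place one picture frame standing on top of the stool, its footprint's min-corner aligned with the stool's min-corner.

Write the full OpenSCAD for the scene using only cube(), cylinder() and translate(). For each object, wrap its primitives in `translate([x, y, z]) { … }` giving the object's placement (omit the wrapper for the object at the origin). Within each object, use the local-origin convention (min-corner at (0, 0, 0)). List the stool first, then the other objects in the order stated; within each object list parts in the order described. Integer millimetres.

translate([0, 0, 362]) cube([359, 282, 33]);
translate([20, 20, 0]) cylinder(h = 362, r = 20);
translate([339, 20, 0]) cylinder(h = 362, r = 20);
translate([20, 262, 0]) cylinder(h = 362, r = 20);
translate([339, 262, 0]) cylinder(h = 362, r = 20);
translate([0, 0, 395]) {
  cube([36, 24, 575]);
  translate([256, 0, 0]) cube([36, 24, 575]);
  translate([36, 0, 0]) cube([220, 24, 36]);
  translate([36, 0, 539]) cube([220, 24, 36]);
}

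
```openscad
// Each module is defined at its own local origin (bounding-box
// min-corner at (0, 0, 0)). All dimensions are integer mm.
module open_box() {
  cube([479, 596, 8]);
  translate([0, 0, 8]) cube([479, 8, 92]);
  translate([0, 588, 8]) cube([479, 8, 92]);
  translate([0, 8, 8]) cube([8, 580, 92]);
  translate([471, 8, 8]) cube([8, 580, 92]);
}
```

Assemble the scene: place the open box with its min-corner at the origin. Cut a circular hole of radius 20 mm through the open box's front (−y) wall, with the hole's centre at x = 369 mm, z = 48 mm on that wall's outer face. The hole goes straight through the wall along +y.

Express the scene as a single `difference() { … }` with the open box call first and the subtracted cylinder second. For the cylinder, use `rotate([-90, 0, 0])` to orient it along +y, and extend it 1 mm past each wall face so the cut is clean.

difference() {
  open_box();
  translate([369, -1, 48]) rotate([-90, 0, 0]) cylinder(h = 10, r = 20);
}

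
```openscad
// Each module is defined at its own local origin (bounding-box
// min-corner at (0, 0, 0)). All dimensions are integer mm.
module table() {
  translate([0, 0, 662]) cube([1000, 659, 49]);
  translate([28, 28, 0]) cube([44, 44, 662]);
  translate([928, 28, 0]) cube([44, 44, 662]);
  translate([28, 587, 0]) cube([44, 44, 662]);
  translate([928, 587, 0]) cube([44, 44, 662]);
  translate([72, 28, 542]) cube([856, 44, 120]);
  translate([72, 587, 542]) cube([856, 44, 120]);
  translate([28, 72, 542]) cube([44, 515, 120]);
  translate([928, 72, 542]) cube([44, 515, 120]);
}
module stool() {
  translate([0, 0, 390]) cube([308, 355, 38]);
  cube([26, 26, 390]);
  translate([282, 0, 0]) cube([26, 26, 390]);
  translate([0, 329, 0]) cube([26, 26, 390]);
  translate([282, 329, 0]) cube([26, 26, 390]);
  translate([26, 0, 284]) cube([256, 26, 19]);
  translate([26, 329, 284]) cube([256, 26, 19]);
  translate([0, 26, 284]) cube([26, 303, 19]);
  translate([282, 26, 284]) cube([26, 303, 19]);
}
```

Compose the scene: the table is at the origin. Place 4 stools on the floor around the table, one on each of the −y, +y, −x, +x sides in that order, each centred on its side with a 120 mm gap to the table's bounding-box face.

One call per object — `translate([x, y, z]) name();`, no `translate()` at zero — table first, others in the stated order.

table();
translate([346, -475, 0]) stool();
translate([346, 779, 0]) stool();
translate([-428, 152, 0]) stool();
translate([1120, 152, 0]) stool();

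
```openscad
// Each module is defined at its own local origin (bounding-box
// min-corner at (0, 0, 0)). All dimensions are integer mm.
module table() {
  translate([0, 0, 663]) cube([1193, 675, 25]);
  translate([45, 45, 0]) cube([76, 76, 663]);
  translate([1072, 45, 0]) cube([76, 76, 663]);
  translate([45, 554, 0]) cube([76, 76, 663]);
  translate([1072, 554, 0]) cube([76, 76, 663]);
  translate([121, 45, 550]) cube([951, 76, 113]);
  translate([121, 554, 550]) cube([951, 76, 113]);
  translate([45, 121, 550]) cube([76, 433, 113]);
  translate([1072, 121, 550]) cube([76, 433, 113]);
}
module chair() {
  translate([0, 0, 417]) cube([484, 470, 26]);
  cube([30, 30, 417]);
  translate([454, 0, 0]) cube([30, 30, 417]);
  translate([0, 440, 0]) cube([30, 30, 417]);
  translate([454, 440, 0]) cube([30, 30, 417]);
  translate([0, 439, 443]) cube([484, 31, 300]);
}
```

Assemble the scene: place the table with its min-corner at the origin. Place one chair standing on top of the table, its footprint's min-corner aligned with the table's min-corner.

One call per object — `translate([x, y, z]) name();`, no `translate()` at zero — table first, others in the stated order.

table();
translate([0, 0, 688]) chair();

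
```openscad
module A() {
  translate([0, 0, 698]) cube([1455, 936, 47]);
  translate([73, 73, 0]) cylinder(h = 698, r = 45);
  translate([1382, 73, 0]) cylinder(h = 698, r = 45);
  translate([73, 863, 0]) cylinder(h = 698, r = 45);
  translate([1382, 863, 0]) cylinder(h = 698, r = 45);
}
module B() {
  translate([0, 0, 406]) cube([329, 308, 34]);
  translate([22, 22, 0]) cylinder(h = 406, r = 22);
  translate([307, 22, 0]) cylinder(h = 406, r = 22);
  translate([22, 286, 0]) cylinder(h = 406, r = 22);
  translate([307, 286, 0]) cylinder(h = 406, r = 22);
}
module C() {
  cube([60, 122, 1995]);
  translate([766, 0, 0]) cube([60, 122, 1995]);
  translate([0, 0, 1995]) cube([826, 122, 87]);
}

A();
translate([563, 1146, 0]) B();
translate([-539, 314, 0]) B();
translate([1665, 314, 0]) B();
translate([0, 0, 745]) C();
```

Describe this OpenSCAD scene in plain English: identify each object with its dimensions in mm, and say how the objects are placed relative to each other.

A is a table with a 1455×936 mm rectangular top, 47 mm thick, top surface at z = 745 mm, supported by four round legs of 90 mm diameter, each leg's bounding box inset 28 mm from the nearest pair of top edges, running from the floor.

B is a four-legged stool. The seat is a 329×308×34 mm slab whose top surface is at z = 440 mm; four round legs, each 44 mm in diameter, run from the floor (z = 0) to the underside of the seat, each leg's axis is inset half a diameter from the nearest pair of seat edges (so the leg's bounding box is flush with the corner).

C is a rectangular door frame: two vertical jambs of 60×122 mm section, 1995 mm tall, with a clear opening 706 mm wide between their inner faces. A header 87 mm tall and 122 mm deep lies on top of the jambs and spans the full outside width.

Three stools sit around the table at the +y, −x, +x sides. The door frame is on top of the table.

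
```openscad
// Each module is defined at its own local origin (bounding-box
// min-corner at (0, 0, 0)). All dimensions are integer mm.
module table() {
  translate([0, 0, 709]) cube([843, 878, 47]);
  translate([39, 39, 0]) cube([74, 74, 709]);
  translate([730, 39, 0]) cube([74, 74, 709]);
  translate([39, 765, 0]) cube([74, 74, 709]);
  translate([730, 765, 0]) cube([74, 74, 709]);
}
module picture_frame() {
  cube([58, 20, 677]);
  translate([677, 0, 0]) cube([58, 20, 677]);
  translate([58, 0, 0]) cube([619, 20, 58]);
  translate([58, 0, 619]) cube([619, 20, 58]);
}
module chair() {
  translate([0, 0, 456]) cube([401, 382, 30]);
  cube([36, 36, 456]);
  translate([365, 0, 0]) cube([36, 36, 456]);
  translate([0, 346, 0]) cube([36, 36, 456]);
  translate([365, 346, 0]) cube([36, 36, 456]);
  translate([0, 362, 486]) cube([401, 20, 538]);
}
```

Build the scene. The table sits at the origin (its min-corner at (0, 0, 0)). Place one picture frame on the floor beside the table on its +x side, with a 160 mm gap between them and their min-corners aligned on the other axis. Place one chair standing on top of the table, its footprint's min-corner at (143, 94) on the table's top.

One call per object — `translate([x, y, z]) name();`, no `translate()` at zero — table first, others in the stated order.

table();
translate([1003, 0, 0]) picture_frame();
translate([143, 94, 756]) chair();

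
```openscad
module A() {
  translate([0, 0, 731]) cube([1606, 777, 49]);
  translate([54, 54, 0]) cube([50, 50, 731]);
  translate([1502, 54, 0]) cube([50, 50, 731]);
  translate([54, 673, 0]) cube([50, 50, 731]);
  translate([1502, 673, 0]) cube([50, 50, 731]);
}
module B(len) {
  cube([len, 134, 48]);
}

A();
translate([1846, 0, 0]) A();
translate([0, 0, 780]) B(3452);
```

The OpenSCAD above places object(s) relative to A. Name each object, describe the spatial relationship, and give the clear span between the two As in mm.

Second table starts at x = 1846; first ends at x = 1606; clear span = 1846 − 1606 = 240 mm.

A is a table. B is a beam. A beam spans the tops of two tables. The clear span between the two tables is 240 mm.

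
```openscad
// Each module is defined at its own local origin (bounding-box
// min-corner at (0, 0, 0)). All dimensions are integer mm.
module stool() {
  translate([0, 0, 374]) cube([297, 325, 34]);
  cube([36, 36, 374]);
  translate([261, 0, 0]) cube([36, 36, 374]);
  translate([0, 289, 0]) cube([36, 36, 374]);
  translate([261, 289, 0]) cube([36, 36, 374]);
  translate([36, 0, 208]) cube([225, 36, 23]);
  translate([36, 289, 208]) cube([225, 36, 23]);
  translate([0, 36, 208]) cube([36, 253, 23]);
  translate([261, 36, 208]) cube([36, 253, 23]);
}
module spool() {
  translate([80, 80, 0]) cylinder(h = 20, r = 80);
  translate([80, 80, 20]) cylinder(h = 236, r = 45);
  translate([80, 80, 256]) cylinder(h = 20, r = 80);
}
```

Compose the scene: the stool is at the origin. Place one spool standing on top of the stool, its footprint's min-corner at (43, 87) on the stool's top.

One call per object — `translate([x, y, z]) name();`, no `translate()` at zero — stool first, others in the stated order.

stool();
translate([43, 87, 408]) spool();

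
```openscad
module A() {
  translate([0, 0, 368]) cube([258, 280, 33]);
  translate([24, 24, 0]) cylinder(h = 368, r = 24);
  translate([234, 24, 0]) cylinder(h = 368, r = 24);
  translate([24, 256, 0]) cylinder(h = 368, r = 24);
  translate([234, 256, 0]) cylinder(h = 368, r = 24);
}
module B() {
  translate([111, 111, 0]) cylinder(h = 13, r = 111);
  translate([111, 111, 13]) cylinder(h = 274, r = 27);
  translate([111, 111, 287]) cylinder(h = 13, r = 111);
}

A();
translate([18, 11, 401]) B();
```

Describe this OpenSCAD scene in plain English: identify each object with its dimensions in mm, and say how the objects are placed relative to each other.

A is a simple wooden stool: a rectangular seat 258 mm (x) by 280 mm (y), 33 mm thick, top face at z = 401 mm, on four round legs, each 48 mm in diameter. The legs rest on z = 0, each leg's axis is inset half a diameter from the nearest pair of seat edges (so the leg's bounding box is flush with the corner).

B is a spool: two coaxial disc flanges of radius 111 mm and thickness 13 mm, joined by a core cylinder of radius 27 mm and height 274 mm. The lower flange rests on z = 0 and the three cylinders share a vertical axis.

The spool is on top of the stool.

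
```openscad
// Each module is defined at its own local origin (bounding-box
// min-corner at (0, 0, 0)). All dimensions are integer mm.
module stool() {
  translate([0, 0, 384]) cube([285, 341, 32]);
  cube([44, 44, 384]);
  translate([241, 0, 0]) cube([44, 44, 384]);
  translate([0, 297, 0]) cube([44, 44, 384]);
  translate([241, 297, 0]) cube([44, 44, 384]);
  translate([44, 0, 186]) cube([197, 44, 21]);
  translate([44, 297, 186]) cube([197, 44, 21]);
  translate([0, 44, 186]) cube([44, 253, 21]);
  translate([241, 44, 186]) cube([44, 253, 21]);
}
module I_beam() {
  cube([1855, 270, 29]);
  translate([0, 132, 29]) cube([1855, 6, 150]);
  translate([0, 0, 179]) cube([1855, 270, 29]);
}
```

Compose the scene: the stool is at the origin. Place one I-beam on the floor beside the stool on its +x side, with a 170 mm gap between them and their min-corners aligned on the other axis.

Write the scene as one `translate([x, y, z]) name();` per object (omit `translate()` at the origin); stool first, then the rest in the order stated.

stool();
translate([455, 0, 0]) I_beam();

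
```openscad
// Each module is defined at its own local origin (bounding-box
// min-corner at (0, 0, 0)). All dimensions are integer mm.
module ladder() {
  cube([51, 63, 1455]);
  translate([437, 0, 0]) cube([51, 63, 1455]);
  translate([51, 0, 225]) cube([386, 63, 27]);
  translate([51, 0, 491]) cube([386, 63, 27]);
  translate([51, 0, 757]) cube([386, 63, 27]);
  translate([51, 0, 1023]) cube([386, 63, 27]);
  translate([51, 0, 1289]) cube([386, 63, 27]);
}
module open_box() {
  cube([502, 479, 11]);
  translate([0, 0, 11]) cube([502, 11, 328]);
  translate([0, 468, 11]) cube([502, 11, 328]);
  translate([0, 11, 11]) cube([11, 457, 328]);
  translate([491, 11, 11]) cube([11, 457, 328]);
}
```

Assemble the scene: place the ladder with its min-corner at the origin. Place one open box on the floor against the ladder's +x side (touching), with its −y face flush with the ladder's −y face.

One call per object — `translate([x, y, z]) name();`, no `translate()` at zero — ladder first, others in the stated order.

ladder();
translate([488, 0, 0]) open_box();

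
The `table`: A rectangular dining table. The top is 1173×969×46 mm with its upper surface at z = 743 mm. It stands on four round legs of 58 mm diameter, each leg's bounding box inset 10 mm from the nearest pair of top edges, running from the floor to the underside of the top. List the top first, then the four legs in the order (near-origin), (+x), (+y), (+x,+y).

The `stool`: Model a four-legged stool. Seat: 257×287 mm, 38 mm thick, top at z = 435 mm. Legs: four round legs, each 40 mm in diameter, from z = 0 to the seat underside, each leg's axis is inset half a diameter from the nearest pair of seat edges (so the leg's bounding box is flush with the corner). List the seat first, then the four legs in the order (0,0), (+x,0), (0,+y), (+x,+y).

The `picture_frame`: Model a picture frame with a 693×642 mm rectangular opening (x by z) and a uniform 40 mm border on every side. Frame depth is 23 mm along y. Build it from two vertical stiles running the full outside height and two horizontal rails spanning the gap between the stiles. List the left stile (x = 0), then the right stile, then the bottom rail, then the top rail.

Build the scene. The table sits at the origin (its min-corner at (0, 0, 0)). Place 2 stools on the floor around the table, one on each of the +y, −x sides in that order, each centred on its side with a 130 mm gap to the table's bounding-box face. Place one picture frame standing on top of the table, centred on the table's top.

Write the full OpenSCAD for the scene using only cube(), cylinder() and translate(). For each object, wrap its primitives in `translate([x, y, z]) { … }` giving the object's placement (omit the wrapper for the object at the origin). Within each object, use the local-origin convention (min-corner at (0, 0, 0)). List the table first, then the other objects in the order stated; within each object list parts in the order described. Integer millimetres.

translate([0, 0, 697]) cube([1173, 969, 46]);
translate([39, 39, 0]) cylinder(h = 697, r = 29);
translate([1134, 39, 0]) cylinder(h = 697, r = 29);
translate([39, 930, 0]) cylinder(h = 697, r = 29);
translate([1134, 930, 0]) cylinder(h = 697, r = 29);
translate([458, 1099, 0]) {
  translate([0, 0, 397]) cube([257, 287, 38]);
  translate([20, 20, 0]) cylinder(h = 397, r = 20);
  translate([237, 20, 0]) cylinder(h = 397, r = 20);
  translate([20, 267, 0]) cylinder(h = 397, r = 20);
  translate([237, 267, 0]) cylinder(h = 397, r = 20);
}
translate([-387, 341, 0]) {
  translate([0, 0, 397]) cube([257, 287, 38]);
  translate([20, 20, 0]) cylinder(h = 397, r = 20);
  translate([237, 20, 0]) cylinder(h = 397, r = 20);
  translate([20, 267, 0]) cylinder(h = 397, r = 20);
  translate([237, 267, 0]) cylinder(h = 397, r = 20);
}
translate([200, 473, 743]) {
  cube([40, 23, 722]);
  translate([733, 0, 0]) cube([40, 23, 722]);
  translate([40, 0, 0]) cube([693, 23, 40]);
  translate([40, 0, 682]) cube([693, 23, 40]);
}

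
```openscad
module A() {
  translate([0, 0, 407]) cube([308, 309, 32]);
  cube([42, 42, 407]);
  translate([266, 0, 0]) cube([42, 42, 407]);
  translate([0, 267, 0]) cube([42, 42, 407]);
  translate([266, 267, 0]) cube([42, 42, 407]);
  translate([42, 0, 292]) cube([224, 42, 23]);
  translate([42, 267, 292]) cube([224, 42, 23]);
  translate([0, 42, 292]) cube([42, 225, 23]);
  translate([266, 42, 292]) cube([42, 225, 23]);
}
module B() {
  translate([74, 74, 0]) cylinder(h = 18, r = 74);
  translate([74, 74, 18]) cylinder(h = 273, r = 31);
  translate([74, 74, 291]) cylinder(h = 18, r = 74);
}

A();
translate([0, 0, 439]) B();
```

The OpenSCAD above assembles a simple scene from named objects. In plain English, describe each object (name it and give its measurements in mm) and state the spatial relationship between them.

A is a four-legged stool. The seat is a 308×309×32 mm slab whose top surface is at z = 439 mm; four square legs, each 42×42 mm in cross-section, run from the floor (z = 0) to the underside of the seat, each flush with a corner of the seat. Four stretchers, 42 mm wide and 23 mm tall, connect adjacent legs with their undersides at z = 292 mm, each running between the inner faces of the legs it joins and aligned with the legs' outer faces on the other axis.

B is a spool: two coaxial disc flanges of radius 74 mm and thickness 18 mm, joined by a core cylinder of radius 31 mm and height 273 mm. The lower flange rests on z = 0 and the three cylinders share a vertical axis.

The spool is on top of the stool.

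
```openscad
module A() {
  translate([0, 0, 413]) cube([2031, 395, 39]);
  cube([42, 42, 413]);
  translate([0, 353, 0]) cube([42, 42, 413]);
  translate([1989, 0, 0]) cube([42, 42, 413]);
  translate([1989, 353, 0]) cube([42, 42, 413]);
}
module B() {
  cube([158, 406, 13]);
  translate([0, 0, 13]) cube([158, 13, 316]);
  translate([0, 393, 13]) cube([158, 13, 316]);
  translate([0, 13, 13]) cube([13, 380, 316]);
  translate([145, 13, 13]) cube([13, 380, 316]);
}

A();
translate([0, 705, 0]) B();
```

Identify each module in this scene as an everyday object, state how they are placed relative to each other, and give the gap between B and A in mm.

A is a bench. B is an open box. The open box is on the floor beside the bench on its +y side. The gap between the open box and the bench is 310 mm.

The open box's nearest face is 310 mm from the bench's +y face.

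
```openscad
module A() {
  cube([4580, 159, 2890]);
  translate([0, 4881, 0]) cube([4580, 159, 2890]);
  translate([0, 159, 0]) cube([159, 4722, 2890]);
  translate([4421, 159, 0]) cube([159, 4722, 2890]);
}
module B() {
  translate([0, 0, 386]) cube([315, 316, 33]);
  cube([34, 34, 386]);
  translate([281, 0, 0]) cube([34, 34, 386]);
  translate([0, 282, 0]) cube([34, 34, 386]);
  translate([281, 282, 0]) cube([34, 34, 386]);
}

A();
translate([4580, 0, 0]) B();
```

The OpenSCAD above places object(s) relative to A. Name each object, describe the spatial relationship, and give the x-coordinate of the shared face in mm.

The house frame's +x face and the stool's −x face are both at x = 4580 mm.

A is a house frame. B is a stool. The stool is against the house frame's +x side, with their −y faces flush. The x-coordinate of the shared face is 4580 mm.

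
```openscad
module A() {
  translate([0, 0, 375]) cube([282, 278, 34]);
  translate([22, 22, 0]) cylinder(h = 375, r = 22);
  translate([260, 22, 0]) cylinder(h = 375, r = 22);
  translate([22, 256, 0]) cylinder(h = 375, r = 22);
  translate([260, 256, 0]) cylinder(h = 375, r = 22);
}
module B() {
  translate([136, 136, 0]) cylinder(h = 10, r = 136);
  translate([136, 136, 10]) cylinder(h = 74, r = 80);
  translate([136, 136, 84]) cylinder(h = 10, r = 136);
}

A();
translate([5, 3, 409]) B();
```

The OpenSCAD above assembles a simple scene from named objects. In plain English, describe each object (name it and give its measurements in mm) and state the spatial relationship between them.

A is a four-legged stool. The seat is a 282×278×34 mm slab whose top surface is at z = 409 mm; four round legs, each 44 mm in diameter, run from the floor (z = 0) to the underside of the seat, each leg's axis is inset half a diameter from the nearest pair of seat edges (so the leg's bounding box is flush with the corner).

B is a spool: two coaxial disc flanges of radius 136 mm and thickness 10 mm, joined by a core cylinder of radius 80 mm and height 74 mm. The lower flange rests on z = 0 and the three cylinders share a vertical axis.

The spool is on top of the stool, centred.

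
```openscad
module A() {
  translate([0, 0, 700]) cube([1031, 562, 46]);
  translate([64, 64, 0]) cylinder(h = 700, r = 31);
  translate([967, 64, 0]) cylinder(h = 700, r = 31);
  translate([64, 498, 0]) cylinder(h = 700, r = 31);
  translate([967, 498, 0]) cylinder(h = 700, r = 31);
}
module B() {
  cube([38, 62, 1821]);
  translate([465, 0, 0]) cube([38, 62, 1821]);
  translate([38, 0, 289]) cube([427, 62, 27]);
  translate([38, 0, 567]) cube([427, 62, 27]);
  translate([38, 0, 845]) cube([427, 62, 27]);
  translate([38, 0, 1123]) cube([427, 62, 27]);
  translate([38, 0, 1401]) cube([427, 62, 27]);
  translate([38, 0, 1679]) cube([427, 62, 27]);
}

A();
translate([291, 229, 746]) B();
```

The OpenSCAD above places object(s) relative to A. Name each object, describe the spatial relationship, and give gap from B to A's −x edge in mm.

A is a table. B is a ladder. The ladder is on top of the table. The gap from the ladder to the table's −x edge is 291 mm.

The ladder's min-x is at 291; the table's min-x is 0; gap = 291 mm.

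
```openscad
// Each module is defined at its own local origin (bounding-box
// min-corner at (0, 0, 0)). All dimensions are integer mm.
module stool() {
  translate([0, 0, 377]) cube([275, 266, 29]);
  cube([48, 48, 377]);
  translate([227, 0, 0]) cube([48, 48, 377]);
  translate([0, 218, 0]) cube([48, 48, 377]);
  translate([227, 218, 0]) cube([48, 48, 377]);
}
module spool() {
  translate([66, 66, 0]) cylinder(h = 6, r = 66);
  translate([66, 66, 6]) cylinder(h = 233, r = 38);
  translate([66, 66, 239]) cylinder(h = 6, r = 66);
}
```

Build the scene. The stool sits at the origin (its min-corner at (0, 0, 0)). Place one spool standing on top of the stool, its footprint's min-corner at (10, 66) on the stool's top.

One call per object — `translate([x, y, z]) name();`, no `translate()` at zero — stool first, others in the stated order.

stool();
translate([10, 66, 406]) spool();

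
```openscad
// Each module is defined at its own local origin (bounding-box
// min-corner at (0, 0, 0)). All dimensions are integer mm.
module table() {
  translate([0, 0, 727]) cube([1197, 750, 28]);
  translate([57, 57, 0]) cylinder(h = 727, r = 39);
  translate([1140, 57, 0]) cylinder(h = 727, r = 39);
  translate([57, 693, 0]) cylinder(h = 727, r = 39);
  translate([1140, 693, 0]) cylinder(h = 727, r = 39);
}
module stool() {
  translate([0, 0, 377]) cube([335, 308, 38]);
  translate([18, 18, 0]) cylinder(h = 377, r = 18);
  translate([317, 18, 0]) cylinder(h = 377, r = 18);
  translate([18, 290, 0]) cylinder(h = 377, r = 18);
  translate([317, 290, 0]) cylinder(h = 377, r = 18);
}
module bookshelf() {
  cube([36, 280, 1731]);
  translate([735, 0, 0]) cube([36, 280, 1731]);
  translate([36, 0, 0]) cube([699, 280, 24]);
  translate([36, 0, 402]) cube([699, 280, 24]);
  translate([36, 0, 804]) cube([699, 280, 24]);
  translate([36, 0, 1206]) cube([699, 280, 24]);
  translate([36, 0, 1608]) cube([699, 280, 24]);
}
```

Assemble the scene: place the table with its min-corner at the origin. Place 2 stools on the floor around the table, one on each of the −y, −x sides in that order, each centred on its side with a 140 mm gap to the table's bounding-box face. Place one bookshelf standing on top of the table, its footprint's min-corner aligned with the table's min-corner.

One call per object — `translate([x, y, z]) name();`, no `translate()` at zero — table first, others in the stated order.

table();
translate([431, -448, 0]) stool();
translate([-475, 221, 0]) stool();
translate([0, 0, 755]) bookshelf();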